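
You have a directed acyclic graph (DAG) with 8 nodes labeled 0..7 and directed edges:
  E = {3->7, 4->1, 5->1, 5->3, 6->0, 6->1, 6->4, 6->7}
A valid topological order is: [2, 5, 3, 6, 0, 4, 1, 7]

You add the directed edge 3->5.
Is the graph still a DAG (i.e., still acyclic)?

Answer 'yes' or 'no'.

Answer: no

Derivation:
Given toposort: [2, 5, 3, 6, 0, 4, 1, 7]
Position of 3: index 2; position of 5: index 1
New edge 3->5: backward (u after v in old order)
Backward edge: old toposort is now invalid. Check if this creates a cycle.
Does 5 already reach 3? Reachable from 5: [1, 3, 5, 7]. YES -> cycle!
Still a DAG? no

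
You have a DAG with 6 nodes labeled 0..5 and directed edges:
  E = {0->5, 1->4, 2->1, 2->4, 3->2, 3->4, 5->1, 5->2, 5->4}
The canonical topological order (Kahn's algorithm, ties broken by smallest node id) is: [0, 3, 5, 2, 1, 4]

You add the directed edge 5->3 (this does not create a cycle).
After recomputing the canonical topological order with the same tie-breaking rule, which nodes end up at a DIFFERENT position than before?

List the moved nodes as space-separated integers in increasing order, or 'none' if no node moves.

Answer: 3 5

Derivation:
Old toposort: [0, 3, 5, 2, 1, 4]
Added edge 5->3
Recompute Kahn (smallest-id tiebreak):
  initial in-degrees: [0, 2, 2, 1, 4, 1]
  ready (indeg=0): [0]
  pop 0: indeg[5]->0 | ready=[5] | order so far=[0]
  pop 5: indeg[1]->1; indeg[2]->1; indeg[3]->0; indeg[4]->3 | ready=[3] | order so far=[0, 5]
  pop 3: indeg[2]->0; indeg[4]->2 | ready=[2] | order so far=[0, 5, 3]
  pop 2: indeg[1]->0; indeg[4]->1 | ready=[1] | order so far=[0, 5, 3, 2]
  pop 1: indeg[4]->0 | ready=[4] | order so far=[0, 5, 3, 2, 1]
  pop 4: no out-edges | ready=[] | order so far=[0, 5, 3, 2, 1, 4]
New canonical toposort: [0, 5, 3, 2, 1, 4]
Compare positions:
  Node 0: index 0 -> 0 (same)
  Node 1: index 4 -> 4 (same)
  Node 2: index 3 -> 3 (same)
  Node 3: index 1 -> 2 (moved)
  Node 4: index 5 -> 5 (same)
  Node 5: index 2 -> 1 (moved)
Nodes that changed position: 3 5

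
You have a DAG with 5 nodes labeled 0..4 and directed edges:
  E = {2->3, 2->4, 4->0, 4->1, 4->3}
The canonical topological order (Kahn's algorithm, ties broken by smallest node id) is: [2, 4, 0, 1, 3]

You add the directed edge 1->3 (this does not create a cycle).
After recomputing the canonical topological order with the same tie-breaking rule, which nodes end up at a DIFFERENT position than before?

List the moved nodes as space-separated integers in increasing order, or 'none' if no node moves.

Old toposort: [2, 4, 0, 1, 3]
Added edge 1->3
Recompute Kahn (smallest-id tiebreak):
  initial in-degrees: [1, 1, 0, 3, 1]
  ready (indeg=0): [2]
  pop 2: indeg[3]->2; indeg[4]->0 | ready=[4] | order so far=[2]
  pop 4: indeg[0]->0; indeg[1]->0; indeg[3]->1 | ready=[0, 1] | order so far=[2, 4]
  pop 0: no out-edges | ready=[1] | order so far=[2, 4, 0]
  pop 1: indeg[3]->0 | ready=[3] | order so far=[2, 4, 0, 1]
  pop 3: no out-edges | ready=[] | order so far=[2, 4, 0, 1, 3]
New canonical toposort: [2, 4, 0, 1, 3]
Compare positions:
  Node 0: index 2 -> 2 (same)
  Node 1: index 3 -> 3 (same)
  Node 2: index 0 -> 0 (same)
  Node 3: index 4 -> 4 (same)
  Node 4: index 1 -> 1 (same)
Nodes that changed position: none

Answer: none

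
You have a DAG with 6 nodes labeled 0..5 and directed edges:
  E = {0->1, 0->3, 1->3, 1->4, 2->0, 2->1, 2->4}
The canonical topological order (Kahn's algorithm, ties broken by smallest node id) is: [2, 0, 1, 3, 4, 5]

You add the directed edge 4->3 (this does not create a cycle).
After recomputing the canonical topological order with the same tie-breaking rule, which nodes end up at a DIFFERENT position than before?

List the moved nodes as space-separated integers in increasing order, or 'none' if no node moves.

Old toposort: [2, 0, 1, 3, 4, 5]
Added edge 4->3
Recompute Kahn (smallest-id tiebreak):
  initial in-degrees: [1, 2, 0, 3, 2, 0]
  ready (indeg=0): [2, 5]
  pop 2: indeg[0]->0; indeg[1]->1; indeg[4]->1 | ready=[0, 5] | order so far=[2]
  pop 0: indeg[1]->0; indeg[3]->2 | ready=[1, 5] | order so far=[2, 0]
  pop 1: indeg[3]->1; indeg[4]->0 | ready=[4, 5] | order so far=[2, 0, 1]
  pop 4: indeg[3]->0 | ready=[3, 5] | order so far=[2, 0, 1, 4]
  pop 3: no out-edges | ready=[5] | order so far=[2, 0, 1, 4, 3]
  pop 5: no out-edges | ready=[] | order so far=[2, 0, 1, 4, 3, 5]
New canonical toposort: [2, 0, 1, 4, 3, 5]
Compare positions:
  Node 0: index 1 -> 1 (same)
  Node 1: index 2 -> 2 (same)
  Node 2: index 0 -> 0 (same)
  Node 3: index 3 -> 4 (moved)
  Node 4: index 4 -> 3 (moved)
  Node 5: index 5 -> 5 (same)
Nodes that changed position: 3 4

Answer: 3 4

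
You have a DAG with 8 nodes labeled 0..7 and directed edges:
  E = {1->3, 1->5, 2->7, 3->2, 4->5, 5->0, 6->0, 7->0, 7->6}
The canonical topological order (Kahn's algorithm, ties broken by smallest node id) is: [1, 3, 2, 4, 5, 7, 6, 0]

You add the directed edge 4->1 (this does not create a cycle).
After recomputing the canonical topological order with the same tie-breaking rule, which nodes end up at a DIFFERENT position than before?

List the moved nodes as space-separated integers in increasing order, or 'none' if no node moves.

Old toposort: [1, 3, 2, 4, 5, 7, 6, 0]
Added edge 4->1
Recompute Kahn (smallest-id tiebreak):
  initial in-degrees: [3, 1, 1, 1, 0, 2, 1, 1]
  ready (indeg=0): [4]
  pop 4: indeg[1]->0; indeg[5]->1 | ready=[1] | order so far=[4]
  pop 1: indeg[3]->0; indeg[5]->0 | ready=[3, 5] | order so far=[4, 1]
  pop 3: indeg[2]->0 | ready=[2, 5] | order so far=[4, 1, 3]
  pop 2: indeg[7]->0 | ready=[5, 7] | order so far=[4, 1, 3, 2]
  pop 5: indeg[0]->2 | ready=[7] | order so far=[4, 1, 3, 2, 5]
  pop 7: indeg[0]->1; indeg[6]->0 | ready=[6] | order so far=[4, 1, 3, 2, 5, 7]
  pop 6: indeg[0]->0 | ready=[0] | order so far=[4, 1, 3, 2, 5, 7, 6]
  pop 0: no out-edges | ready=[] | order so far=[4, 1, 3, 2, 5, 7, 6, 0]
New canonical toposort: [4, 1, 3, 2, 5, 7, 6, 0]
Compare positions:
  Node 0: index 7 -> 7 (same)
  Node 1: index 0 -> 1 (moved)
  Node 2: index 2 -> 3 (moved)
  Node 3: index 1 -> 2 (moved)
  Node 4: index 3 -> 0 (moved)
  Node 5: index 4 -> 4 (same)
  Node 6: index 6 -> 6 (same)
  Node 7: index 5 -> 5 (same)
Nodes that changed position: 1 2 3 4

Answer: 1 2 3 4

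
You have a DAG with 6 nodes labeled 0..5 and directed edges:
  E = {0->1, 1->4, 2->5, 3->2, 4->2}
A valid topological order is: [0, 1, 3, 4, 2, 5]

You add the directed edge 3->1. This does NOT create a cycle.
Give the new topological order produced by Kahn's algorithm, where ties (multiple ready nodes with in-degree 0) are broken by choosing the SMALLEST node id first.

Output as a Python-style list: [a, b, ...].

Answer: [0, 3, 1, 4, 2, 5]

Derivation:
Old toposort: [0, 1, 3, 4, 2, 5]
Added edge: 3->1
Position of 3 (2) > position of 1 (1). Must reorder: 3 must now come before 1.
Run Kahn's algorithm (break ties by smallest node id):
  initial in-degrees: [0, 2, 2, 0, 1, 1]
  ready (indeg=0): [0, 3]
  pop 0: indeg[1]->1 | ready=[3] | order so far=[0]
  pop 3: indeg[1]->0; indeg[2]->1 | ready=[1] | order so far=[0, 3]
  pop 1: indeg[4]->0 | ready=[4] | order so far=[0, 3, 1]
  pop 4: indeg[2]->0 | ready=[2] | order so far=[0, 3, 1, 4]
  pop 2: indeg[5]->0 | ready=[5] | order so far=[0, 3, 1, 4, 2]
  pop 5: no out-edges | ready=[] | order so far=[0, 3, 1, 4, 2, 5]
  Result: [0, 3, 1, 4, 2, 5]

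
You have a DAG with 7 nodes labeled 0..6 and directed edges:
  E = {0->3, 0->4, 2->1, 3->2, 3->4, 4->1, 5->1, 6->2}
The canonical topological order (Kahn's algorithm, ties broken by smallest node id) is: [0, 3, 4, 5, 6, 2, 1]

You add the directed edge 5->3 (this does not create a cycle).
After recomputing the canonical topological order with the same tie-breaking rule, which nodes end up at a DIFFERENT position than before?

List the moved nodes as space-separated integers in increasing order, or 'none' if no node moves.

Answer: 3 4 5

Derivation:
Old toposort: [0, 3, 4, 5, 6, 2, 1]
Added edge 5->3
Recompute Kahn (smallest-id tiebreak):
  initial in-degrees: [0, 3, 2, 2, 2, 0, 0]
  ready (indeg=0): [0, 5, 6]
  pop 0: indeg[3]->1; indeg[4]->1 | ready=[5, 6] | order so far=[0]
  pop 5: indeg[1]->2; indeg[3]->0 | ready=[3, 6] | order so far=[0, 5]
  pop 3: indeg[2]->1; indeg[4]->0 | ready=[4, 6] | order so far=[0, 5, 3]
  pop 4: indeg[1]->1 | ready=[6] | order so far=[0, 5, 3, 4]
  pop 6: indeg[2]->0 | ready=[2] | order so far=[0, 5, 3, 4, 6]
  pop 2: indeg[1]->0 | ready=[1] | order so far=[0, 5, 3, 4, 6, 2]
  pop 1: no out-edges | ready=[] | order so far=[0, 5, 3, 4, 6, 2, 1]
New canonical toposort: [0, 5, 3, 4, 6, 2, 1]
Compare positions:
  Node 0: index 0 -> 0 (same)
  Node 1: index 6 -> 6 (same)
  Node 2: index 5 -> 5 (same)
  Node 3: index 1 -> 2 (moved)
  Node 4: index 2 -> 3 (moved)
  Node 5: index 3 -> 1 (moved)
  Node 6: index 4 -> 4 (same)
Nodes that changed position: 3 4 5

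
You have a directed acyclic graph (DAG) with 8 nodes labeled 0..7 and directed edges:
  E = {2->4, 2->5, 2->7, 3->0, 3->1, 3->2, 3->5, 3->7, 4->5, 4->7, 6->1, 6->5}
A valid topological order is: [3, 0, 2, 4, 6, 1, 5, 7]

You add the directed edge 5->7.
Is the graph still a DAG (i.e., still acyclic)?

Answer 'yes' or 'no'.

Answer: yes

Derivation:
Given toposort: [3, 0, 2, 4, 6, 1, 5, 7]
Position of 5: index 6; position of 7: index 7
New edge 5->7: forward
Forward edge: respects the existing order. Still a DAG, same toposort still valid.
Still a DAG? yes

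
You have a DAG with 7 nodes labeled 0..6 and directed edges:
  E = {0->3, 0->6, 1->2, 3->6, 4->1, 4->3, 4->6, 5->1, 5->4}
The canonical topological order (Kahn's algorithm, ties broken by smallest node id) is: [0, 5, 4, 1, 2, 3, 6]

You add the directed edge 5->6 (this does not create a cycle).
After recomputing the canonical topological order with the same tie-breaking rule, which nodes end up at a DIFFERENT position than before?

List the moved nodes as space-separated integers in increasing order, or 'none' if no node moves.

Old toposort: [0, 5, 4, 1, 2, 3, 6]
Added edge 5->6
Recompute Kahn (smallest-id tiebreak):
  initial in-degrees: [0, 2, 1, 2, 1, 0, 4]
  ready (indeg=0): [0, 5]
  pop 0: indeg[3]->1; indeg[6]->3 | ready=[5] | order so far=[0]
  pop 5: indeg[1]->1; indeg[4]->0; indeg[6]->2 | ready=[4] | order so far=[0, 5]
  pop 4: indeg[1]->0; indeg[3]->0; indeg[6]->1 | ready=[1, 3] | order so far=[0, 5, 4]
  pop 1: indeg[2]->0 | ready=[2, 3] | order so far=[0, 5, 4, 1]
  pop 2: no out-edges | ready=[3] | order so far=[0, 5, 4, 1, 2]
  pop 3: indeg[6]->0 | ready=[6] | order so far=[0, 5, 4, 1, 2, 3]
  pop 6: no out-edges | ready=[] | order so far=[0, 5, 4, 1, 2, 3, 6]
New canonical toposort: [0, 5, 4, 1, 2, 3, 6]
Compare positions:
  Node 0: index 0 -> 0 (same)
  Node 1: index 3 -> 3 (same)
  Node 2: index 4 -> 4 (same)
  Node 3: index 5 -> 5 (same)
  Node 4: index 2 -> 2 (same)
  Node 5: index 1 -> 1 (same)
  Node 6: index 6 -> 6 (same)
Nodes that changed position: none

Answer: none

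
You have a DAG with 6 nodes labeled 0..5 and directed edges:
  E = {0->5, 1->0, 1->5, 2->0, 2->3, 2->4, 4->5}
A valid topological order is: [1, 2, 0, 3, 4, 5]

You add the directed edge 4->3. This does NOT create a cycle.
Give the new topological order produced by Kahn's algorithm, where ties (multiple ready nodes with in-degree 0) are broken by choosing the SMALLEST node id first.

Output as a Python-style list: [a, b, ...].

Old toposort: [1, 2, 0, 3, 4, 5]
Added edge: 4->3
Position of 4 (4) > position of 3 (3). Must reorder: 4 must now come before 3.
Run Kahn's algorithm (break ties by smallest node id):
  initial in-degrees: [2, 0, 0, 2, 1, 3]
  ready (indeg=0): [1, 2]
  pop 1: indeg[0]->1; indeg[5]->2 | ready=[2] | order so far=[1]
  pop 2: indeg[0]->0; indeg[3]->1; indeg[4]->0 | ready=[0, 4] | order so far=[1, 2]
  pop 0: indeg[5]->1 | ready=[4] | order so far=[1, 2, 0]
  pop 4: indeg[3]->0; indeg[5]->0 | ready=[3, 5] | order so far=[1, 2, 0, 4]
  pop 3: no out-edges | ready=[5] | order so far=[1, 2, 0, 4, 3]
  pop 5: no out-edges | ready=[] | order so far=[1, 2, 0, 4, 3, 5]
  Result: [1, 2, 0, 4, 3, 5]

Answer: [1, 2, 0, 4, 3, 5]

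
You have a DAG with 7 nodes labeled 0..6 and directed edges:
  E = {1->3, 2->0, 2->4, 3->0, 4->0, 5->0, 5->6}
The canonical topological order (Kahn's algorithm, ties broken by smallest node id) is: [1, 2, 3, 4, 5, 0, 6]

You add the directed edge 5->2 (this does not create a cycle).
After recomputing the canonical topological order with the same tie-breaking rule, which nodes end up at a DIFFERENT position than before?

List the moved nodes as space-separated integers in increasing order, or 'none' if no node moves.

Answer: 2 3 4 5

Derivation:
Old toposort: [1, 2, 3, 4, 5, 0, 6]
Added edge 5->2
Recompute Kahn (smallest-id tiebreak):
  initial in-degrees: [4, 0, 1, 1, 1, 0, 1]
  ready (indeg=0): [1, 5]
  pop 1: indeg[3]->0 | ready=[3, 5] | order so far=[1]
  pop 3: indeg[0]->3 | ready=[5] | order so far=[1, 3]
  pop 5: indeg[0]->2; indeg[2]->0; indeg[6]->0 | ready=[2, 6] | order so far=[1, 3, 5]
  pop 2: indeg[0]->1; indeg[4]->0 | ready=[4, 6] | order so far=[1, 3, 5, 2]
  pop 4: indeg[0]->0 | ready=[0, 6] | order so far=[1, 3, 5, 2, 4]
  pop 0: no out-edges | ready=[6] | order so far=[1, 3, 5, 2, 4, 0]
  pop 6: no out-edges | ready=[] | order so far=[1, 3, 5, 2, 4, 0, 6]
New canonical toposort: [1, 3, 5, 2, 4, 0, 6]
Compare positions:
  Node 0: index 5 -> 5 (same)
  Node 1: index 0 -> 0 (same)
  Node 2: index 1 -> 3 (moved)
  Node 3: index 2 -> 1 (moved)
  Node 4: index 3 -> 4 (moved)
  Node 5: index 4 -> 2 (moved)
  Node 6: index 6 -> 6 (same)
Nodes that changed position: 2 3 4 5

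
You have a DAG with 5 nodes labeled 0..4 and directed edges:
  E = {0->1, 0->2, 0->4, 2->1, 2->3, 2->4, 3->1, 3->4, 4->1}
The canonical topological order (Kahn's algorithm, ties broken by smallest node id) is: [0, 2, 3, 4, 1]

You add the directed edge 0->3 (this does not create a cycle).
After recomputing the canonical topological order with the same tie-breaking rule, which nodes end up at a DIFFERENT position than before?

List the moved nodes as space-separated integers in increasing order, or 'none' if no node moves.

Old toposort: [0, 2, 3, 4, 1]
Added edge 0->3
Recompute Kahn (smallest-id tiebreak):
  initial in-degrees: [0, 4, 1, 2, 3]
  ready (indeg=0): [0]
  pop 0: indeg[1]->3; indeg[2]->0; indeg[3]->1; indeg[4]->2 | ready=[2] | order so far=[0]
  pop 2: indeg[1]->2; indeg[3]->0; indeg[4]->1 | ready=[3] | order so far=[0, 2]
  pop 3: indeg[1]->1; indeg[4]->0 | ready=[4] | order so far=[0, 2, 3]
  pop 4: indeg[1]->0 | ready=[1] | order so far=[0, 2, 3, 4]
  pop 1: no out-edges | ready=[] | order so far=[0, 2, 3, 4, 1]
New canonical toposort: [0, 2, 3, 4, 1]
Compare positions:
  Node 0: index 0 -> 0 (same)
  Node 1: index 4 -> 4 (same)
  Node 2: index 1 -> 1 (same)
  Node 3: index 2 -> 2 (same)
  Node 4: index 3 -> 3 (same)
Nodes that changed position: none

Answer: none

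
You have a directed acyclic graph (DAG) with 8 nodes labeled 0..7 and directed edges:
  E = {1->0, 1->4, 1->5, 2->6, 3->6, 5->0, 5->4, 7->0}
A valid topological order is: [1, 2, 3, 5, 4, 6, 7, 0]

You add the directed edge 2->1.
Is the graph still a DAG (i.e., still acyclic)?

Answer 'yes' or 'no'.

Answer: yes

Derivation:
Given toposort: [1, 2, 3, 5, 4, 6, 7, 0]
Position of 2: index 1; position of 1: index 0
New edge 2->1: backward (u after v in old order)
Backward edge: old toposort is now invalid. Check if this creates a cycle.
Does 1 already reach 2? Reachable from 1: [0, 1, 4, 5]. NO -> still a DAG (reorder needed).
Still a DAG? yes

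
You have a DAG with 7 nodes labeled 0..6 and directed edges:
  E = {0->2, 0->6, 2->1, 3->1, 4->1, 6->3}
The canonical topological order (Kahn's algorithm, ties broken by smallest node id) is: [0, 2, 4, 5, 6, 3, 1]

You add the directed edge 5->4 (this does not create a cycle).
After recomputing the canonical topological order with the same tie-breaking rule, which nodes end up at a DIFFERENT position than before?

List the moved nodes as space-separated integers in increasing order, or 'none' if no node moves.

Old toposort: [0, 2, 4, 5, 6, 3, 1]
Added edge 5->4
Recompute Kahn (smallest-id tiebreak):
  initial in-degrees: [0, 3, 1, 1, 1, 0, 1]
  ready (indeg=0): [0, 5]
  pop 0: indeg[2]->0; indeg[6]->0 | ready=[2, 5, 6] | order so far=[0]
  pop 2: indeg[1]->2 | ready=[5, 6] | order so far=[0, 2]
  pop 5: indeg[4]->0 | ready=[4, 6] | order so far=[0, 2, 5]
  pop 4: indeg[1]->1 | ready=[6] | order so far=[0, 2, 5, 4]
  pop 6: indeg[3]->0 | ready=[3] | order so far=[0, 2, 5, 4, 6]
  pop 3: indeg[1]->0 | ready=[1] | order so far=[0, 2, 5, 4, 6, 3]
  pop 1: no out-edges | ready=[] | order so far=[0, 2, 5, 4, 6, 3, 1]
New canonical toposort: [0, 2, 5, 4, 6, 3, 1]
Compare positions:
  Node 0: index 0 -> 0 (same)
  Node 1: index 6 -> 6 (same)
  Node 2: index 1 -> 1 (same)
  Node 3: index 5 -> 5 (same)
  Node 4: index 2 -> 3 (moved)
  Node 5: index 3 -> 2 (moved)
  Node 6: index 4 -> 4 (same)
Nodes that changed position: 4 5

Answer: 4 5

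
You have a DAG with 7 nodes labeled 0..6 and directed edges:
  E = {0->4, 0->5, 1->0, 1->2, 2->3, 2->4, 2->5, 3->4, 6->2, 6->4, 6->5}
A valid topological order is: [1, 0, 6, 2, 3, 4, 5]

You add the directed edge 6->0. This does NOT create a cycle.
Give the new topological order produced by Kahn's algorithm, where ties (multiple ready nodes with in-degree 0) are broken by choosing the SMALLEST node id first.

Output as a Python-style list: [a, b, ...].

Old toposort: [1, 0, 6, 2, 3, 4, 5]
Added edge: 6->0
Position of 6 (2) > position of 0 (1). Must reorder: 6 must now come before 0.
Run Kahn's algorithm (break ties by smallest node id):
  initial in-degrees: [2, 0, 2, 1, 4, 3, 0]
  ready (indeg=0): [1, 6]
  pop 1: indeg[0]->1; indeg[2]->1 | ready=[6] | order so far=[1]
  pop 6: indeg[0]->0; indeg[2]->0; indeg[4]->3; indeg[5]->2 | ready=[0, 2] | order so far=[1, 6]
  pop 0: indeg[4]->2; indeg[5]->1 | ready=[2] | order so far=[1, 6, 0]
  pop 2: indeg[3]->0; indeg[4]->1; indeg[5]->0 | ready=[3, 5] | order so far=[1, 6, 0, 2]
  pop 3: indeg[4]->0 | ready=[4, 5] | order so far=[1, 6, 0, 2, 3]
  pop 4: no out-edges | ready=[5] | order so far=[1, 6, 0, 2, 3, 4]
  pop 5: no out-edges | ready=[] | order so far=[1, 6, 0, 2, 3, 4, 5]
  Result: [1, 6, 0, 2, 3, 4, 5]

Answer: [1, 6, 0, 2, 3, 4, 5]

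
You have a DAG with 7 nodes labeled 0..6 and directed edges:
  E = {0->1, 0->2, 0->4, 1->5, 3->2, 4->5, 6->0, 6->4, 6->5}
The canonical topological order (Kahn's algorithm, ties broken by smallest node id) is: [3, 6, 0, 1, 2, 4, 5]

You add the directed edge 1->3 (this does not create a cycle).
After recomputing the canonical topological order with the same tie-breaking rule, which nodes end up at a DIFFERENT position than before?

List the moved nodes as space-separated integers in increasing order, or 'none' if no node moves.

Old toposort: [3, 6, 0, 1, 2, 4, 5]
Added edge 1->3
Recompute Kahn (smallest-id tiebreak):
  initial in-degrees: [1, 1, 2, 1, 2, 3, 0]
  ready (indeg=0): [6]
  pop 6: indeg[0]->0; indeg[4]->1; indeg[5]->2 | ready=[0] | order so far=[6]
  pop 0: indeg[1]->0; indeg[2]->1; indeg[4]->0 | ready=[1, 4] | order so far=[6, 0]
  pop 1: indeg[3]->0; indeg[5]->1 | ready=[3, 4] | order so far=[6, 0, 1]
  pop 3: indeg[2]->0 | ready=[2, 4] | order so far=[6, 0, 1, 3]
  pop 2: no out-edges | ready=[4] | order so far=[6, 0, 1, 3, 2]
  pop 4: indeg[5]->0 | ready=[5] | order so far=[6, 0, 1, 3, 2, 4]
  pop 5: no out-edges | ready=[] | order so far=[6, 0, 1, 3, 2, 4, 5]
New canonical toposort: [6, 0, 1, 3, 2, 4, 5]
Compare positions:
  Node 0: index 2 -> 1 (moved)
  Node 1: index 3 -> 2 (moved)
  Node 2: index 4 -> 4 (same)
  Node 3: index 0 -> 3 (moved)
  Node 4: index 5 -> 5 (same)
  Node 5: index 6 -> 6 (same)
  Node 6: index 1 -> 0 (moved)
Nodes that changed position: 0 1 3 6

Answer: 0 1 3 6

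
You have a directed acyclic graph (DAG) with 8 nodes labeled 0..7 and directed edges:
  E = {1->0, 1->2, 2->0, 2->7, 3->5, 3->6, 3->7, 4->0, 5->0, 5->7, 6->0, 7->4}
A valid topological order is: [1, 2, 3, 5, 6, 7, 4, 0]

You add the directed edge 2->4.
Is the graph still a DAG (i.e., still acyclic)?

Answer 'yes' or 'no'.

Given toposort: [1, 2, 3, 5, 6, 7, 4, 0]
Position of 2: index 1; position of 4: index 6
New edge 2->4: forward
Forward edge: respects the existing order. Still a DAG, same toposort still valid.
Still a DAG? yes

Answer: yes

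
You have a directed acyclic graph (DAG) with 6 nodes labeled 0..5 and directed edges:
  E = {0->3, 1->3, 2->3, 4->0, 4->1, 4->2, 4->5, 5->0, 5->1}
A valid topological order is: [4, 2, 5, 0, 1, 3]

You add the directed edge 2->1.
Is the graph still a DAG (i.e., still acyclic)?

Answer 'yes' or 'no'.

Answer: yes

Derivation:
Given toposort: [4, 2, 5, 0, 1, 3]
Position of 2: index 1; position of 1: index 4
New edge 2->1: forward
Forward edge: respects the existing order. Still a DAG, same toposort still valid.
Still a DAG? yes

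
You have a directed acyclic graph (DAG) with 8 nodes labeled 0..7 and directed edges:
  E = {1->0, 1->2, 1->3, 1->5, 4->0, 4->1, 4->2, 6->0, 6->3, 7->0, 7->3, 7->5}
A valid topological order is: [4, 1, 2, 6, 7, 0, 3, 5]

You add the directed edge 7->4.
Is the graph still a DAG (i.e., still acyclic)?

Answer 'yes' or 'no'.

Answer: yes

Derivation:
Given toposort: [4, 1, 2, 6, 7, 0, 3, 5]
Position of 7: index 4; position of 4: index 0
New edge 7->4: backward (u after v in old order)
Backward edge: old toposort is now invalid. Check if this creates a cycle.
Does 4 already reach 7? Reachable from 4: [0, 1, 2, 3, 4, 5]. NO -> still a DAG (reorder needed).
Still a DAG? yes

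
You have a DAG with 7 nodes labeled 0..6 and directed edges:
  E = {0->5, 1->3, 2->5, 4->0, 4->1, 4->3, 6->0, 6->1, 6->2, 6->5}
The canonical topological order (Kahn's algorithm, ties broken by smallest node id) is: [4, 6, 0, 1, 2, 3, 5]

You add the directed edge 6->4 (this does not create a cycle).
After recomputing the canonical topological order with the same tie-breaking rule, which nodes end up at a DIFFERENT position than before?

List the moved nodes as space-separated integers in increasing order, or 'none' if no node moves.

Old toposort: [4, 6, 0, 1, 2, 3, 5]
Added edge 6->4
Recompute Kahn (smallest-id tiebreak):
  initial in-degrees: [2, 2, 1, 2, 1, 3, 0]
  ready (indeg=0): [6]
  pop 6: indeg[0]->1; indeg[1]->1; indeg[2]->0; indeg[4]->0; indeg[5]->2 | ready=[2, 4] | order so far=[6]
  pop 2: indeg[5]->1 | ready=[4] | order so far=[6, 2]
  pop 4: indeg[0]->0; indeg[1]->0; indeg[3]->1 | ready=[0, 1] | order so far=[6, 2, 4]
  pop 0: indeg[5]->0 | ready=[1, 5] | order so far=[6, 2, 4, 0]
  pop 1: indeg[3]->0 | ready=[3, 5] | order so far=[6, 2, 4, 0, 1]
  pop 3: no out-edges | ready=[5] | order so far=[6, 2, 4, 0, 1, 3]
  pop 5: no out-edges | ready=[] | order so far=[6, 2, 4, 0, 1, 3, 5]
New canonical toposort: [6, 2, 4, 0, 1, 3, 5]
Compare positions:
  Node 0: index 2 -> 3 (moved)
  Node 1: index 3 -> 4 (moved)
  Node 2: index 4 -> 1 (moved)
  Node 3: index 5 -> 5 (same)
  Node 4: index 0 -> 2 (moved)
  Node 5: index 6 -> 6 (same)
  Node 6: index 1 -> 0 (moved)
Nodes that changed position: 0 1 2 4 6

Answer: 0 1 2 4 6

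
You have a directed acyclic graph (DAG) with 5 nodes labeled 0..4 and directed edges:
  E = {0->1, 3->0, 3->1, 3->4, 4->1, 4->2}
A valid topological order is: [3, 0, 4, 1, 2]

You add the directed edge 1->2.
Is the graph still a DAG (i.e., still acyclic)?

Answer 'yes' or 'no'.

Answer: yes

Derivation:
Given toposort: [3, 0, 4, 1, 2]
Position of 1: index 3; position of 2: index 4
New edge 1->2: forward
Forward edge: respects the existing order. Still a DAG, same toposort still valid.
Still a DAG? yes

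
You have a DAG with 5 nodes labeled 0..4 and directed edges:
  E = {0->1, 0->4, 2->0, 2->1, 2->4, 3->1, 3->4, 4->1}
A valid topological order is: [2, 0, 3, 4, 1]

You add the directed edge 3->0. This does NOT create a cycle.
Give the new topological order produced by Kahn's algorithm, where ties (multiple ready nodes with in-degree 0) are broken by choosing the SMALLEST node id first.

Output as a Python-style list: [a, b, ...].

Answer: [2, 3, 0, 4, 1]

Derivation:
Old toposort: [2, 0, 3, 4, 1]
Added edge: 3->0
Position of 3 (2) > position of 0 (1). Must reorder: 3 must now come before 0.
Run Kahn's algorithm (break ties by smallest node id):
  initial in-degrees: [2, 4, 0, 0, 3]
  ready (indeg=0): [2, 3]
  pop 2: indeg[0]->1; indeg[1]->3; indeg[4]->2 | ready=[3] | order so far=[2]
  pop 3: indeg[0]->0; indeg[1]->2; indeg[4]->1 | ready=[0] | order so far=[2, 3]
  pop 0: indeg[1]->1; indeg[4]->0 | ready=[4] | order so far=[2, 3, 0]
  pop 4: indeg[1]->0 | ready=[1] | order so far=[2, 3, 0, 4]
  pop 1: no out-edges | ready=[] | order so far=[2, 3, 0, 4, 1]
  Result: [2, 3, 0, 4, 1]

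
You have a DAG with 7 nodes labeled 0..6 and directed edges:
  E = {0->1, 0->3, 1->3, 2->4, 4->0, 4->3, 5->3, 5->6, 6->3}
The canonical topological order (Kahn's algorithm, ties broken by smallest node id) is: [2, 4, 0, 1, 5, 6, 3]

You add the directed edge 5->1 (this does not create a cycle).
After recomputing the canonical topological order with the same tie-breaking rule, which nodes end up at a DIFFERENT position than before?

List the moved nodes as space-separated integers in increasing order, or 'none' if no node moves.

Answer: 1 5

Derivation:
Old toposort: [2, 4, 0, 1, 5, 6, 3]
Added edge 5->1
Recompute Kahn (smallest-id tiebreak):
  initial in-degrees: [1, 2, 0, 5, 1, 0, 1]
  ready (indeg=0): [2, 5]
  pop 2: indeg[4]->0 | ready=[4, 5] | order so far=[2]
  pop 4: indeg[0]->0; indeg[3]->4 | ready=[0, 5] | order so far=[2, 4]
  pop 0: indeg[1]->1; indeg[3]->3 | ready=[5] | order so far=[2, 4, 0]
  pop 5: indeg[1]->0; indeg[3]->2; indeg[6]->0 | ready=[1, 6] | order so far=[2, 4, 0, 5]
  pop 1: indeg[3]->1 | ready=[6] | order so far=[2, 4, 0, 5, 1]
  pop 6: indeg[3]->0 | ready=[3] | order so far=[2, 4, 0, 5, 1, 6]
  pop 3: no out-edges | ready=[] | order so far=[2, 4, 0, 5, 1, 6, 3]
New canonical toposort: [2, 4, 0, 5, 1, 6, 3]
Compare positions:
  Node 0: index 2 -> 2 (same)
  Node 1: index 3 -> 4 (moved)
  Node 2: index 0 -> 0 (same)
  Node 3: index 6 -> 6 (same)
  Node 4: index 1 -> 1 (same)
  Node 5: index 4 -> 3 (moved)
  Node 6: index 5 -> 5 (same)
Nodes that changed position: 1 5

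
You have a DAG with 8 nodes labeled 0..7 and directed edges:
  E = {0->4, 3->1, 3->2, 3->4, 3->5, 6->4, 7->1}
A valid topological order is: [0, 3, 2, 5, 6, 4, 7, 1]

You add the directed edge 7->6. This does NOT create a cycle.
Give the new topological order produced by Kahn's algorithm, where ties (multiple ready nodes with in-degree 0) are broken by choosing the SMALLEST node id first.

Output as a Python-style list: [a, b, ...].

Old toposort: [0, 3, 2, 5, 6, 4, 7, 1]
Added edge: 7->6
Position of 7 (6) > position of 6 (4). Must reorder: 7 must now come before 6.
Run Kahn's algorithm (break ties by smallest node id):
  initial in-degrees: [0, 2, 1, 0, 3, 1, 1, 0]
  ready (indeg=0): [0, 3, 7]
  pop 0: indeg[4]->2 | ready=[3, 7] | order so far=[0]
  pop 3: indeg[1]->1; indeg[2]->0; indeg[4]->1; indeg[5]->0 | ready=[2, 5, 7] | order so far=[0, 3]
  pop 2: no out-edges | ready=[5, 7] | order so far=[0, 3, 2]
  pop 5: no out-edges | ready=[7] | order so far=[0, 3, 2, 5]
  pop 7: indeg[1]->0; indeg[6]->0 | ready=[1, 6] | order so far=[0, 3, 2, 5, 7]
  pop 1: no out-edges | ready=[6] | order so far=[0, 3, 2, 5, 7, 1]
  pop 6: indeg[4]->0 | ready=[4] | order so far=[0, 3, 2, 5, 7, 1, 6]
  pop 4: no out-edges | ready=[] | order so far=[0, 3, 2, 5, 7, 1, 6, 4]
  Result: [0, 3, 2, 5, 7, 1, 6, 4]

Answer: [0, 3, 2, 5, 7, 1, 6, 4]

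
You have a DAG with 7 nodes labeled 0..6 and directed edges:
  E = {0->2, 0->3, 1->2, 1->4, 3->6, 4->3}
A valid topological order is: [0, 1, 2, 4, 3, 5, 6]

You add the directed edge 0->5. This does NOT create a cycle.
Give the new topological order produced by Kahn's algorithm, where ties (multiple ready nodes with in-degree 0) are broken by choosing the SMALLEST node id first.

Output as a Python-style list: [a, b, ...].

Answer: [0, 1, 2, 4, 3, 5, 6]

Derivation:
Old toposort: [0, 1, 2, 4, 3, 5, 6]
Added edge: 0->5
Position of 0 (0) < position of 5 (5). Old order still valid.
Run Kahn's algorithm (break ties by smallest node id):
  initial in-degrees: [0, 0, 2, 2, 1, 1, 1]
  ready (indeg=0): [0, 1]
  pop 0: indeg[2]->1; indeg[3]->1; indeg[5]->0 | ready=[1, 5] | order so far=[0]
  pop 1: indeg[2]->0; indeg[4]->0 | ready=[2, 4, 5] | order so far=[0, 1]
  pop 2: no out-edges | ready=[4, 5] | order so far=[0, 1, 2]
  pop 4: indeg[3]->0 | ready=[3, 5] | order so far=[0, 1, 2, 4]
  pop 3: indeg[6]->0 | ready=[5, 6] | order so far=[0, 1, 2, 4, 3]
  pop 5: no out-edges | ready=[6] | order so far=[0, 1, 2, 4, 3, 5]
  pop 6: no out-edges | ready=[] | order so far=[0, 1, 2, 4, 3, 5, 6]
  Result: [0, 1, 2, 4, 3, 5, 6]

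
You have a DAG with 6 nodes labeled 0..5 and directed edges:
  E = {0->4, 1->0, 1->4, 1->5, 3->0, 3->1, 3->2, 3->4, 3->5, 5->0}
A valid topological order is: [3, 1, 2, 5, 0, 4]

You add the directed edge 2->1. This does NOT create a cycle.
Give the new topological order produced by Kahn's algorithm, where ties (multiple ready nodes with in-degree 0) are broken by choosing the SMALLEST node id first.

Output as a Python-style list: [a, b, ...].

Old toposort: [3, 1, 2, 5, 0, 4]
Added edge: 2->1
Position of 2 (2) > position of 1 (1). Must reorder: 2 must now come before 1.
Run Kahn's algorithm (break ties by smallest node id):
  initial in-degrees: [3, 2, 1, 0, 3, 2]
  ready (indeg=0): [3]
  pop 3: indeg[0]->2; indeg[1]->1; indeg[2]->0; indeg[4]->2; indeg[5]->1 | ready=[2] | order so far=[3]
  pop 2: indeg[1]->0 | ready=[1] | order so far=[3, 2]
  pop 1: indeg[0]->1; indeg[4]->1; indeg[5]->0 | ready=[5] | order so far=[3, 2, 1]
  pop 5: indeg[0]->0 | ready=[0] | order so far=[3, 2, 1, 5]
  pop 0: indeg[4]->0 | ready=[4] | order so far=[3, 2, 1, 5, 0]
  pop 4: no out-edges | ready=[] | order so far=[3, 2, 1, 5, 0, 4]
  Result: [3, 2, 1, 5, 0, 4]

Answer: [3, 2, 1, 5, 0, 4]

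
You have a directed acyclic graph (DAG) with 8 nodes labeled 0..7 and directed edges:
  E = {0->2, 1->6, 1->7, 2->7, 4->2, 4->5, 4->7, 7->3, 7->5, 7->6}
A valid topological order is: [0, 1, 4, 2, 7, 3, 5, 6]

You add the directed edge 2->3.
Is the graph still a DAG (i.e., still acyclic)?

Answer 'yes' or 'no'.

Answer: yes

Derivation:
Given toposort: [0, 1, 4, 2, 7, 3, 5, 6]
Position of 2: index 3; position of 3: index 5
New edge 2->3: forward
Forward edge: respects the existing order. Still a DAG, same toposort still valid.
Still a DAG? yes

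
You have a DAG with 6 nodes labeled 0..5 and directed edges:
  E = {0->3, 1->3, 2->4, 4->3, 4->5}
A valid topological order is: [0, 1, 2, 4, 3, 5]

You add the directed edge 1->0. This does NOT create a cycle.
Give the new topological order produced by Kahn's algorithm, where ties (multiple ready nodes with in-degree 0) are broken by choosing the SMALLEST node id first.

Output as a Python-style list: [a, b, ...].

Old toposort: [0, 1, 2, 4, 3, 5]
Added edge: 1->0
Position of 1 (1) > position of 0 (0). Must reorder: 1 must now come before 0.
Run Kahn's algorithm (break ties by smallest node id):
  initial in-degrees: [1, 0, 0, 3, 1, 1]
  ready (indeg=0): [1, 2]
  pop 1: indeg[0]->0; indeg[3]->2 | ready=[0, 2] | order so far=[1]
  pop 0: indeg[3]->1 | ready=[2] | order so far=[1, 0]
  pop 2: indeg[4]->0 | ready=[4] | order so far=[1, 0, 2]
  pop 4: indeg[3]->0; indeg[5]->0 | ready=[3, 5] | order so far=[1, 0, 2, 4]
  pop 3: no out-edges | ready=[5] | order so far=[1, 0, 2, 4, 3]
  pop 5: no out-edges | ready=[] | order so far=[1, 0, 2, 4, 3, 5]
  Result: [1, 0, 2, 4, 3, 5]

Answer: [1, 0, 2, 4, 3, 5]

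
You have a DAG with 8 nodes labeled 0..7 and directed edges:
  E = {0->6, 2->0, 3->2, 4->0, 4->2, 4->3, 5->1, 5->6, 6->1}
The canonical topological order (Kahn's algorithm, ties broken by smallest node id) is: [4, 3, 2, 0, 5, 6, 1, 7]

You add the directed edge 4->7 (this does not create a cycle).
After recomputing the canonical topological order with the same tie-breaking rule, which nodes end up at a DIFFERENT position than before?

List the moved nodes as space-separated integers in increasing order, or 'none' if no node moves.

Answer: none

Derivation:
Old toposort: [4, 3, 2, 0, 5, 6, 1, 7]
Added edge 4->7
Recompute Kahn (smallest-id tiebreak):
  initial in-degrees: [2, 2, 2, 1, 0, 0, 2, 1]
  ready (indeg=0): [4, 5]
  pop 4: indeg[0]->1; indeg[2]->1; indeg[3]->0; indeg[7]->0 | ready=[3, 5, 7] | order so far=[4]
  pop 3: indeg[2]->0 | ready=[2, 5, 7] | order so far=[4, 3]
  pop 2: indeg[0]->0 | ready=[0, 5, 7] | order so far=[4, 3, 2]
  pop 0: indeg[6]->1 | ready=[5, 7] | order so far=[4, 3, 2, 0]
  pop 5: indeg[1]->1; indeg[6]->0 | ready=[6, 7] | order so far=[4, 3, 2, 0, 5]
  pop 6: indeg[1]->0 | ready=[1, 7] | order so far=[4, 3, 2, 0, 5, 6]
  pop 1: no out-edges | ready=[7] | order so far=[4, 3, 2, 0, 5, 6, 1]
  pop 7: no out-edges | ready=[] | order so far=[4, 3, 2, 0, 5, 6, 1, 7]
New canonical toposort: [4, 3, 2, 0, 5, 6, 1, 7]
Compare positions:
  Node 0: index 3 -> 3 (same)
  Node 1: index 6 -> 6 (same)
  Node 2: index 2 -> 2 (same)
  Node 3: index 1 -> 1 (same)
  Node 4: index 0 -> 0 (same)
  Node 5: index 4 -> 4 (same)
  Node 6: index 5 -> 5 (same)
  Node 7: index 7 -> 7 (same)
Nodes that changed position: none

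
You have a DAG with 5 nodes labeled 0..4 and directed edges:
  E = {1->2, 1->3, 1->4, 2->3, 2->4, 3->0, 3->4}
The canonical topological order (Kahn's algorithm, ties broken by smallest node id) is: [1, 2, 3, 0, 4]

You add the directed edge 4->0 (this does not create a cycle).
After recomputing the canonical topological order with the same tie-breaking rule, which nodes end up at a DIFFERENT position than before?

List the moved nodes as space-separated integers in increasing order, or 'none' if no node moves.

Old toposort: [1, 2, 3, 0, 4]
Added edge 4->0
Recompute Kahn (smallest-id tiebreak):
  initial in-degrees: [2, 0, 1, 2, 3]
  ready (indeg=0): [1]
  pop 1: indeg[2]->0; indeg[3]->1; indeg[4]->2 | ready=[2] | order so far=[1]
  pop 2: indeg[3]->0; indeg[4]->1 | ready=[3] | order so far=[1, 2]
  pop 3: indeg[0]->1; indeg[4]->0 | ready=[4] | order so far=[1, 2, 3]
  pop 4: indeg[0]->0 | ready=[0] | order so far=[1, 2, 3, 4]
  pop 0: no out-edges | ready=[] | order so far=[1, 2, 3, 4, 0]
New canonical toposort: [1, 2, 3, 4, 0]
Compare positions:
  Node 0: index 3 -> 4 (moved)
  Node 1: index 0 -> 0 (same)
  Node 2: index 1 -> 1 (same)
  Node 3: index 2 -> 2 (same)
  Node 4: index 4 -> 3 (moved)
Nodes that changed position: 0 4

Answer: 0 4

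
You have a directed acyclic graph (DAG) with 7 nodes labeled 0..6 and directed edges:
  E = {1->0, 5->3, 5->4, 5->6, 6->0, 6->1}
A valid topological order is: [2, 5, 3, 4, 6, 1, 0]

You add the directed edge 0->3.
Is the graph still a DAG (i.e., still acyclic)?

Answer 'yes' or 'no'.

Answer: yes

Derivation:
Given toposort: [2, 5, 3, 4, 6, 1, 0]
Position of 0: index 6; position of 3: index 2
New edge 0->3: backward (u after v in old order)
Backward edge: old toposort is now invalid. Check if this creates a cycle.
Does 3 already reach 0? Reachable from 3: [3]. NO -> still a DAG (reorder needed).
Still a DAG? yes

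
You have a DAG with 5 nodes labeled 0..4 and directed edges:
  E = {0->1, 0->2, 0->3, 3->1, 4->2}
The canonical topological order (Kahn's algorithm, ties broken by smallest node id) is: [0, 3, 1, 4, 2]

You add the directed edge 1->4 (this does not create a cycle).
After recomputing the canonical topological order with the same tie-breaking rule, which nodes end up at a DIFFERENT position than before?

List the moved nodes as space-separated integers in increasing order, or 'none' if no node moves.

Old toposort: [0, 3, 1, 4, 2]
Added edge 1->4
Recompute Kahn (smallest-id tiebreak):
  initial in-degrees: [0, 2, 2, 1, 1]
  ready (indeg=0): [0]
  pop 0: indeg[1]->1; indeg[2]->1; indeg[3]->0 | ready=[3] | order so far=[0]
  pop 3: indeg[1]->0 | ready=[1] | order so far=[0, 3]
  pop 1: indeg[4]->0 | ready=[4] | order so far=[0, 3, 1]
  pop 4: indeg[2]->0 | ready=[2] | order so far=[0, 3, 1, 4]
  pop 2: no out-edges | ready=[] | order so far=[0, 3, 1, 4, 2]
New canonical toposort: [0, 3, 1, 4, 2]
Compare positions:
  Node 0: index 0 -> 0 (same)
  Node 1: index 2 -> 2 (same)
  Node 2: index 4 -> 4 (same)
  Node 3: index 1 -> 1 (same)
  Node 4: index 3 -> 3 (same)
Nodes that changed position: none

Answer: none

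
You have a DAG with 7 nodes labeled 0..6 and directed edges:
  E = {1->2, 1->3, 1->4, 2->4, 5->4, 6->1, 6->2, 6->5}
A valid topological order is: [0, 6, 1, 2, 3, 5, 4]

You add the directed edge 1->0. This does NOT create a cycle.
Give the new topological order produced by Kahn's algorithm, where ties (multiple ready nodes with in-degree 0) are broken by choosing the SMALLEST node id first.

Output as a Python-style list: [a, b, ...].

Old toposort: [0, 6, 1, 2, 3, 5, 4]
Added edge: 1->0
Position of 1 (2) > position of 0 (0). Must reorder: 1 must now come before 0.
Run Kahn's algorithm (break ties by smallest node id):
  initial in-degrees: [1, 1, 2, 1, 3, 1, 0]
  ready (indeg=0): [6]
  pop 6: indeg[1]->0; indeg[2]->1; indeg[5]->0 | ready=[1, 5] | order so far=[6]
  pop 1: indeg[0]->0; indeg[2]->0; indeg[3]->0; indeg[4]->2 | ready=[0, 2, 3, 5] | order so far=[6, 1]
  pop 0: no out-edges | ready=[2, 3, 5] | order so far=[6, 1, 0]
  pop 2: indeg[4]->1 | ready=[3, 5] | order so far=[6, 1, 0, 2]
  pop 3: no out-edges | ready=[5] | order so far=[6, 1, 0, 2, 3]
  pop 5: indeg[4]->0 | ready=[4] | order so far=[6, 1, 0, 2, 3, 5]
  pop 4: no out-edges | ready=[] | order so far=[6, 1, 0, 2, 3, 5, 4]
  Result: [6, 1, 0, 2, 3, 5, 4]

Answer: [6, 1, 0, 2, 3, 5, 4]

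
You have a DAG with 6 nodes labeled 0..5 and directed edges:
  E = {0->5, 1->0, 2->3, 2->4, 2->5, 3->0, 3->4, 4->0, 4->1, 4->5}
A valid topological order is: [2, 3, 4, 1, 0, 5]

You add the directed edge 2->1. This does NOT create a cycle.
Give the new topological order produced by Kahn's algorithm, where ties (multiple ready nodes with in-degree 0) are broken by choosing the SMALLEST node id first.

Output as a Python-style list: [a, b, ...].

Answer: [2, 3, 4, 1, 0, 5]

Derivation:
Old toposort: [2, 3, 4, 1, 0, 5]
Added edge: 2->1
Position of 2 (0) < position of 1 (3). Old order still valid.
Run Kahn's algorithm (break ties by smallest node id):
  initial in-degrees: [3, 2, 0, 1, 2, 3]
  ready (indeg=0): [2]
  pop 2: indeg[1]->1; indeg[3]->0; indeg[4]->1; indeg[5]->2 | ready=[3] | order so far=[2]
  pop 3: indeg[0]->2; indeg[4]->0 | ready=[4] | order so far=[2, 3]
  pop 4: indeg[0]->1; indeg[1]->0; indeg[5]->1 | ready=[1] | order so far=[2, 3, 4]
  pop 1: indeg[0]->0 | ready=[0] | order so far=[2, 3, 4, 1]
  pop 0: indeg[5]->0 | ready=[5] | order so far=[2, 3, 4, 1, 0]
  pop 5: no out-edges | ready=[] | order so far=[2, 3, 4, 1, 0, 5]
  Result: [2, 3, 4, 1, 0, 5]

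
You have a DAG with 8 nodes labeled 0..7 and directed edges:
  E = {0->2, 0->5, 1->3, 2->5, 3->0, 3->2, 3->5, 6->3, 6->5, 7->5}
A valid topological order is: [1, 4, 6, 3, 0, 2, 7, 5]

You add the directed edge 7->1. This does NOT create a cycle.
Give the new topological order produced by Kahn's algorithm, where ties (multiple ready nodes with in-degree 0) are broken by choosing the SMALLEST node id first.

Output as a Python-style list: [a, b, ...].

Answer: [4, 6, 7, 1, 3, 0, 2, 5]

Derivation:
Old toposort: [1, 4, 6, 3, 0, 2, 7, 5]
Added edge: 7->1
Position of 7 (6) > position of 1 (0). Must reorder: 7 must now come before 1.
Run Kahn's algorithm (break ties by smallest node id):
  initial in-degrees: [1, 1, 2, 2, 0, 5, 0, 0]
  ready (indeg=0): [4, 6, 7]
  pop 4: no out-edges | ready=[6, 7] | order so far=[4]
  pop 6: indeg[3]->1; indeg[5]->4 | ready=[7] | order so far=[4, 6]
  pop 7: indeg[1]->0; indeg[5]->3 | ready=[1] | order so far=[4, 6, 7]
  pop 1: indeg[3]->0 | ready=[3] | order so far=[4, 6, 7, 1]
  pop 3: indeg[0]->0; indeg[2]->1; indeg[5]->2 | ready=[0] | order so far=[4, 6, 7, 1, 3]
  pop 0: indeg[2]->0; indeg[5]->1 | ready=[2] | order so far=[4, 6, 7, 1, 3, 0]
  pop 2: indeg[5]->0 | ready=[5] | order so far=[4, 6, 7, 1, 3, 0, 2]
  pop 5: no out-edges | ready=[] | order so far=[4, 6, 7, 1, 3, 0, 2, 5]
  Result: [4, 6, 7, 1, 3, 0, 2, 5]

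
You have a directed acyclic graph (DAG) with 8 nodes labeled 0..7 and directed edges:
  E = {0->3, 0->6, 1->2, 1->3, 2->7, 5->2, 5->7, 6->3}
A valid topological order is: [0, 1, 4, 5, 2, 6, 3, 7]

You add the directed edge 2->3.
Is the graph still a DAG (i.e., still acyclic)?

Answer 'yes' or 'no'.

Answer: yes

Derivation:
Given toposort: [0, 1, 4, 5, 2, 6, 3, 7]
Position of 2: index 4; position of 3: index 6
New edge 2->3: forward
Forward edge: respects the existing order. Still a DAG, same toposort still valid.
Still a DAG? yes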